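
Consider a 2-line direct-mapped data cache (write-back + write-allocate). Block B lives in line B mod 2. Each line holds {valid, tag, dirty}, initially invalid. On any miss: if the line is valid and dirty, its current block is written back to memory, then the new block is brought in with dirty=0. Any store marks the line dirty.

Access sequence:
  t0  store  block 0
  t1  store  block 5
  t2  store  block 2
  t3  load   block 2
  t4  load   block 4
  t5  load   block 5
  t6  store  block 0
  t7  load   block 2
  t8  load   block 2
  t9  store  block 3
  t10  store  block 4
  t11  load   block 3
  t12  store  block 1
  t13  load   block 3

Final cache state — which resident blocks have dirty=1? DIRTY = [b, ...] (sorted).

DIRTY = [4]

  0 | W B0 → L0 miss [D]
  1 | W B5 → L1 miss [D]
  2 | W B2 → L0 miss wb→B0 [D]
  3 | R B2 → L0 hit [D]
  4 | R B4 → L0 miss wb→B2 [-]
  5 | R B5 → L1 hit [D]
  6 | W B0 → L0 miss [D]
  7 | R B2 → L0 miss wb→B0 [-]
  8 | R B2 → L0 hit [-]
  9 | W B3 → L1 miss wb→B5 [D]
  10 | W B4 → L0 miss [D]
  11 | R B3 → L1 hit [D]
  12 | W B1 → L1 miss wb→B3 [D]
  13 | R B3 → L1 miss wb→B1 [-]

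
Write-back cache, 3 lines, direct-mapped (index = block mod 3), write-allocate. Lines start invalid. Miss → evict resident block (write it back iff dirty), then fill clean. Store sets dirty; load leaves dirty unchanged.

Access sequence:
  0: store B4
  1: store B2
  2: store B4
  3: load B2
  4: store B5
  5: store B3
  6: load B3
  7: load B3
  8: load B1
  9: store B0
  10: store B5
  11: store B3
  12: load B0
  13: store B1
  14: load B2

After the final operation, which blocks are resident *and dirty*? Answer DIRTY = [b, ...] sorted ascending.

0: W B4 -> L1 miss  d=D]
1: W B2 -> L2 miss  d=D]
2: W B4 -> L1 hit  d=D]
3: R B2 -> L2 hit  d=D]
4: W B5 -> L2 miss wb->B2  d=D]
5: W B3 -> L0 miss  d=D]
6: R B3 -> L0 hit  d=D]
7: R B3 -> L0 hit  d=D]
8: R B1 -> L1 miss wb->B4  d=-]
9: W B0 -> L0 miss wb->B3  d=D]
10: W B5 -> L2 hit  d=D]
11: W B3 -> L0 miss wb->B0  d=D]
12: R B0 -> L0 miss wb->B3  d=-]
13: W B1 -> L1 hit  d=D]
14: R B2 -> L2 miss wb->B5  d=-]

DIRTY = [1]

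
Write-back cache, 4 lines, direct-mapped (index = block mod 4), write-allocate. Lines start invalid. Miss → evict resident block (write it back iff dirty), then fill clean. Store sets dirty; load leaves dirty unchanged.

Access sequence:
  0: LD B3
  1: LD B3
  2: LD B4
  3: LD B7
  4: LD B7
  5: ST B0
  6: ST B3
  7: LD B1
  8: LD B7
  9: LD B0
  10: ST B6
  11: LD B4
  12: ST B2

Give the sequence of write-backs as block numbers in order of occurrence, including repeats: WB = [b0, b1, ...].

0: R B3 → L3 miss [-]
1: R B3 → L3 hit [-]
2: R B4 → L0 miss [-]
3: R B7 → L3 miss [-]
4: R B7 → L3 hit [-]
5: W B0 → L0 miss [D]
6: W B3 → L3 miss [D]
7: R B1 → L1 miss [-]
8: R B7 → L3 miss wb→B3 [-]
9: R B0 → L0 hit [D]
10: W B6 → L2 miss [D]
11: R B4 → L0 miss wb→B0 [-]
12: W B2 → L2 miss wb→B6 [D]

WB = [3, 0, 6]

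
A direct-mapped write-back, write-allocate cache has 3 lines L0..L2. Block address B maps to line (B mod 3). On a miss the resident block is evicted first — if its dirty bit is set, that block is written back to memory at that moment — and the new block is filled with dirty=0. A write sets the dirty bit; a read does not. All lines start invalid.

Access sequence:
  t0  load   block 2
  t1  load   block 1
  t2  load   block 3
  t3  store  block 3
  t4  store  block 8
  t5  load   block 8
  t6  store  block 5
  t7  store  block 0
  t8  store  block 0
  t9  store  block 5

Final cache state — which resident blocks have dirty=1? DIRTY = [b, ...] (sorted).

  0 | R B2 → L2 miss [-]
  1 | R B1 → L1 miss [-]
  2 | R B3 → L0 miss [-]
  3 | W B3 → L0 hit [D]
  4 | W B8 → L2 miss [D]
  5 | R B8 → L2 hit [D]
  6 | W B5 → L2 miss wb→B8 [D]
  7 | W B0 → L0 miss wb→B3 [D]
  8 | W B0 → L0 hit [D]
  9 | W B5 → L2 hit [D]

DIRTY = [0, 5]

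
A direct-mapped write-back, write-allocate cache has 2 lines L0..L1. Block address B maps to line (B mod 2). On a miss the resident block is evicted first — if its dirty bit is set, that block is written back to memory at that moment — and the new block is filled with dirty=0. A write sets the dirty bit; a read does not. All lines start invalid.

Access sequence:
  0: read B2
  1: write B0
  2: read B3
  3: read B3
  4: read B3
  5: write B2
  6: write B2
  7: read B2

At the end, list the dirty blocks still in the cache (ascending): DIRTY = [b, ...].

  0 | R B2 → L0 miss [-]
  1 | W B0 → L0 miss [D]
  2 | R B3 → L1 miss [-]
  3 | R B3 → L1 hit [-]
  4 | R B3 → L1 hit [-]
  5 | W B2 → L0 miss wb→B0 [D]
  6 | W B2 → L0 hit [D]
  7 | R B2 → L0 hit [D]

DIRTY = [2]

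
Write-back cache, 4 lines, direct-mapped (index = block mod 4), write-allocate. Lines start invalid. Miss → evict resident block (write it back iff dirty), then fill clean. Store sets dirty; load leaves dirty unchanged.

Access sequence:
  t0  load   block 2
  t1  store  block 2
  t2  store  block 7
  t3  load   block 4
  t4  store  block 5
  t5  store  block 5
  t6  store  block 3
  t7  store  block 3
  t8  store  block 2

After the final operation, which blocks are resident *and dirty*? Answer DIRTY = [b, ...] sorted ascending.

DIRTY = [2, 3, 5]

0: R B2 -> L2 miss  d=-]
1: W B2 -> L2 hit  d=D]
2: W B7 -> L3 miss  d=D]
3: R B4 -> L0 miss  d=-]
4: W B5 -> L1 miss  d=D]
5: W B5 -> L1 hit  d=D]
6: W B3 -> L3 miss wb->B7  d=D]
7: W B3 -> L3 hit  d=D]
8: W B2 -> L2 hit  d=D]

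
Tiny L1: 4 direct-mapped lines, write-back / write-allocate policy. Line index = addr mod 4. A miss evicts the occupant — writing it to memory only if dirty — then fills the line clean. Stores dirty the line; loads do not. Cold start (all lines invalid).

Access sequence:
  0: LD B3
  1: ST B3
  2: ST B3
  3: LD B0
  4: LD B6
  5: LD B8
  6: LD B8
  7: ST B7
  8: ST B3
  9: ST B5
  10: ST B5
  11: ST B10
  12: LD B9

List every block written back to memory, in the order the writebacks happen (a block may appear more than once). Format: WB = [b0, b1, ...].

WB = [3, 7, 5]

  0 | R B3 → L3 miss [-]
  1 | W B3 → L3 hit [D]
  2 | W B3 → L3 hit [D]
  3 | R B0 → L0 miss [-]
  4 | R B6 → L2 miss [-]
  5 | R B8 → L0 miss [-]
  6 | R B8 → L0 hit [-]
  7 | W B7 → L3 miss wb→B3 [D]
  8 | W B3 → L3 miss wb→B7 [D]
  9 | W B5 → L1 miss [D]
  10 | W B5 → L1 hit [D]
  11 | W B10 → L2 miss [D]
  12 | R B9 → L1 miss wb→B5 [-]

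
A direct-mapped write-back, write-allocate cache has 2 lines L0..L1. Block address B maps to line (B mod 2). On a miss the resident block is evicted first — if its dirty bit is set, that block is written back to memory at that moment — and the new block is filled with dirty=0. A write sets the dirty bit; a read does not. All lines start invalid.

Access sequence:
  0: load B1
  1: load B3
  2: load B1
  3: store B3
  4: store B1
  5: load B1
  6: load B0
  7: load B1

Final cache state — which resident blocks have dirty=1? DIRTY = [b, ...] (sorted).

DIRTY = [1]

0: R B1 -> L1 miss  d=-]
1: R B3 -> L1 miss  d=-]
2: R B1 -> L1 miss  d=-]
3: W B3 -> L1 miss  d=D]
4: W B1 -> L1 miss wb->B3  d=D]
5: R B1 -> L1 hit  d=D]
6: R B0 -> L0 miss  d=-]
7: R B1 -> L1 hit  d=D]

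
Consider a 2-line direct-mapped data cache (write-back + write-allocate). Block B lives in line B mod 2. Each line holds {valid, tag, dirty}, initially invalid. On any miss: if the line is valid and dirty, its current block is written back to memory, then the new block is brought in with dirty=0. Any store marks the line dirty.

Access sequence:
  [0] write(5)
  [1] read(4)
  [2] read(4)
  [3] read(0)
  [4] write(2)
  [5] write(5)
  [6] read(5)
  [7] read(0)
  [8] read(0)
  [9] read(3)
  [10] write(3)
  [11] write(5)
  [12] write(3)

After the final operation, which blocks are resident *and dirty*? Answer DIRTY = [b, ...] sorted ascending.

DIRTY = [3]

0: W B5 → L1 miss [D]
1: R B4 → L0 miss [-]
2: R B4 → L0 hit [-]
3: R B0 → L0 miss [-]
4: W B2 → L0 miss [D]
5: W B5 → L1 hit [D]
6: R B5 → L1 hit [D]
7: R B0 → L0 miss wb→B2 [-]
8: R B0 → L0 hit [-]
9: R B3 → L1 miss wb→B5 [-]
10: W B3 → L1 hit [D]
11: W B5 → L1 miss wb→B3 [D]
12: W B3 → L1 miss wb→B5 [D]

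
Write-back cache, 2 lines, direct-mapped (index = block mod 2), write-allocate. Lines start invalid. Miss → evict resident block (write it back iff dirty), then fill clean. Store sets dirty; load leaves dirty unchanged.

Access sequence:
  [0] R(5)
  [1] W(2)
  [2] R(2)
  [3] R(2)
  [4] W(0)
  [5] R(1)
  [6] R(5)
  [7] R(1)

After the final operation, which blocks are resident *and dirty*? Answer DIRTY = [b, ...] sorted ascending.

  0 | R B5 → L1 miss [-]
  1 | W B2 → L0 miss [D]
  2 | R B2 → L0 hit [D]
  3 | R B2 → L0 hit [D]
  4 | W B0 → L0 miss wb→B2 [D]
  5 | R B1 → L1 miss [-]
  6 | R B5 → L1 miss [-]
  7 | R B1 → L1 miss [-]

DIRTY = [0]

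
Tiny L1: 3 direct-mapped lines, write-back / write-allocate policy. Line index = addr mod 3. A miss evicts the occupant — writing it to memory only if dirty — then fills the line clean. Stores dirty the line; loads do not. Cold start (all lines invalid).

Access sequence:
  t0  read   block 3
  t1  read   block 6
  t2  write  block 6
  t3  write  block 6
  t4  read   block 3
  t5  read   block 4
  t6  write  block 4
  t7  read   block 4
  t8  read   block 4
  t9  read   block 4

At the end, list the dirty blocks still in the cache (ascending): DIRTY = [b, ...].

0: R B3 → L0 miss [-]
1: R B6 → L0 miss [-]
2: W B6 → L0 hit [D]
3: W B6 → L0 hit [D]
4: R B3 → L0 miss wb→B6 [-]
5: R B4 → L1 miss [-]
6: W B4 → L1 hit [D]
7: R B4 → L1 hit [D]
8: R B4 → L1 hit [D]
9: R B4 → L1 hit [D]

DIRTY = [4]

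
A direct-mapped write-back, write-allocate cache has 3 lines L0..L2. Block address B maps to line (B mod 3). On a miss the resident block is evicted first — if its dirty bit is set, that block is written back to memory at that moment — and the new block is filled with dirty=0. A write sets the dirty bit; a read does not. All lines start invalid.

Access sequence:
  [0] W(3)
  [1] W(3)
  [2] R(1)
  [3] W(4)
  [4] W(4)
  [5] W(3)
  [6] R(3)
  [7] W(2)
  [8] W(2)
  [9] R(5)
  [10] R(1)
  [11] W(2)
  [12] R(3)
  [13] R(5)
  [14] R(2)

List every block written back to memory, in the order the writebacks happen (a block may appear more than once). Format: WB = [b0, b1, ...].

  0 | W B3 → L0 miss [D]
  1 | W B3 → L0 hit [D]
  2 | R B1 → L1 miss [-]
  3 | W B4 → L1 miss [D]
  4 | W B4 → L1 hit [D]
  5 | W B3 → L0 hit [D]
  6 | R B3 → L0 hit [D]
  7 | W B2 → L2 miss [D]
  8 | W B2 → L2 hit [D]
  9 | R B5 → L2 miss wb→B2 [-]
  10 | R B1 → L1 miss wb→B4 [-]
  11 | W B2 → L2 miss [D]
  12 | R B3 → L0 hit [D]
  13 | R B5 → L2 miss wb→B2 [-]
  14 | R B2 → L2 miss [-]

WB = [2, 4, 2]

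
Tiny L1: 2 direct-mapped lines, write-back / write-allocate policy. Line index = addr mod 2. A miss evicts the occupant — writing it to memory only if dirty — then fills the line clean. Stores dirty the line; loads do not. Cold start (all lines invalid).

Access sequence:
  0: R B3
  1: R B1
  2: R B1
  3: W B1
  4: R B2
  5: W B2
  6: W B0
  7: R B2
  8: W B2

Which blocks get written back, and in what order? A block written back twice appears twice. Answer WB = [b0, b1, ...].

0: R B3 → L1 miss [-]
1: R B1 → L1 miss [-]
2: R B1 → L1 hit [-]
3: W B1 → L1 hit [D]
4: R B2 → L0 miss [-]
5: W B2 → L0 hit [D]
6: W B0 → L0 miss wb→B2 [D]
7: R B2 → L0 miss wb→B0 [-]
8: W B2 → L0 hit [D]

WB = [2, 0]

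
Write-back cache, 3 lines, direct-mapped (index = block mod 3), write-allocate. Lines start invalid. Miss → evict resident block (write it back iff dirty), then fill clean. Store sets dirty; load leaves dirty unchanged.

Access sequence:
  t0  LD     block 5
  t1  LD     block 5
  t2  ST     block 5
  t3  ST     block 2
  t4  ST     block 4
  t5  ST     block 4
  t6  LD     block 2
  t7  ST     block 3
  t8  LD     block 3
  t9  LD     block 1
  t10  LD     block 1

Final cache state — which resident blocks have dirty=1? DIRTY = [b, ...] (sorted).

0: R B5 → L2 miss [-]
1: R B5 → L2 hit [-]
2: W B5 → L2 hit [D]
3: W B2 → L2 miss wb→B5 [D]
4: W B4 → L1 miss [D]
5: W B4 → L1 hit [D]
6: R B2 → L2 hit [D]
7: W B3 → L0 miss [D]
8: R B3 → L0 hit [D]
9: R B1 → L1 miss wb→B4 [-]
10: R B1 → L1 hit [-]

DIRTY = [2, 3]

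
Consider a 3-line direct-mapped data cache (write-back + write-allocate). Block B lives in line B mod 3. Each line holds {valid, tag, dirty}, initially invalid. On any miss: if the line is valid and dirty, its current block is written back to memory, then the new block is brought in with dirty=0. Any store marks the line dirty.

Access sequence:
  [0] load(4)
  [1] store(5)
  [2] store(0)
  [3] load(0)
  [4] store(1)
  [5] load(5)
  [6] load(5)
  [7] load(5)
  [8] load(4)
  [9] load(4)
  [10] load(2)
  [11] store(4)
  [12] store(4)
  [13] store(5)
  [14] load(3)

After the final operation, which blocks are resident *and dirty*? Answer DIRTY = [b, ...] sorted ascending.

DIRTY = [4, 5]

  0 | R B4 → L1 miss [-]
  1 | W B5 → L2 miss [D]
  2 | W B0 → L0 miss [D]
  3 | R B0 → L0 hit [D]
  4 | W B1 → L1 miss [D]
  5 | R B5 → L2 hit [D]
  6 | R B5 → L2 hit [D]
  7 | R B5 → L2 hit [D]
  8 | R B4 → L1 miss wb→B1 [-]
  9 | R B4 → L1 hit [-]
  10 | R B2 → L2 miss wb→B5 [-]
  11 | W B4 → L1 hit [D]
  12 | W B4 → L1 hit [D]
  13 | W B5 → L2 miss [D]
  14 | R B3 → L0 miss wb→B0 [-]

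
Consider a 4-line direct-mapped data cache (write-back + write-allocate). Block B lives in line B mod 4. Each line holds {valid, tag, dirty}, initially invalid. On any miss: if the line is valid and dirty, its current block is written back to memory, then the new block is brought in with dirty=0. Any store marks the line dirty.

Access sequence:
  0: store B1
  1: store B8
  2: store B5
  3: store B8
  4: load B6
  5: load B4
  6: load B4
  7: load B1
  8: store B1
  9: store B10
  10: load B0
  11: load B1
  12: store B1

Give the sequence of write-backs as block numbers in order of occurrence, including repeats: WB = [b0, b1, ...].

WB = [1, 8, 5]

  0 | W B1 → L1 miss [D]
  1 | W B8 → L0 miss [D]
  2 | W B5 → L1 miss wb→B1 [D]
  3 | W B8 → L0 hit [D]
  4 | R B6 → L2 miss [-]
  5 | R B4 → L0 miss wb→B8 [-]
  6 | R B4 → L0 hit [-]
  7 | R B1 → L1 miss wb→B5 [-]
  8 | W B1 → L1 hit [D]
  9 | W B10 → L2 miss [D]
  10 | R B0 → L0 miss [-]
  11 | R B1 → L1 hit [D]
  12 | W B1 → L1 hit [D]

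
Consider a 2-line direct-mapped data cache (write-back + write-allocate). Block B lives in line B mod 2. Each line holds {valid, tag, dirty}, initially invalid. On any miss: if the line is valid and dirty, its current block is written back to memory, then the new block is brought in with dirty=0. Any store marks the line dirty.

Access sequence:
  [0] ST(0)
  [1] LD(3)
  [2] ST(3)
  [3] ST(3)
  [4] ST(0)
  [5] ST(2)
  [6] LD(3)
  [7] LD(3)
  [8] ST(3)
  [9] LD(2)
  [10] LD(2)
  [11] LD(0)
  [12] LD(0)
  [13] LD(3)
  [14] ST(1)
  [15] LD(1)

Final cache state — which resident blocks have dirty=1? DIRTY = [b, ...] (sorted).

  0 | W B0 → L0 miss [D]
  1 | R B3 → L1 miss [-]
  2 | W B3 → L1 hit [D]
  3 | W B3 → L1 hit [D]
  4 | W B0 → L0 hit [D]
  5 | W B2 → L0 miss wb→B0 [D]
  6 | R B3 → L1 hit [D]
  7 | R B3 → L1 hit [D]
  8 | W B3 → L1 hit [D]
  9 | R B2 → L0 hit [D]
  10 | R B2 → L0 hit [D]
  11 | R B0 → L0 miss wb→B2 [-]
  12 | R B0 → L0 hit [-]
  13 | R B3 → L1 hit [D]
  14 | W B1 → L1 miss wb→B3 [D]
  15 | R B1 → L1 hit [D]

DIRTY = [1]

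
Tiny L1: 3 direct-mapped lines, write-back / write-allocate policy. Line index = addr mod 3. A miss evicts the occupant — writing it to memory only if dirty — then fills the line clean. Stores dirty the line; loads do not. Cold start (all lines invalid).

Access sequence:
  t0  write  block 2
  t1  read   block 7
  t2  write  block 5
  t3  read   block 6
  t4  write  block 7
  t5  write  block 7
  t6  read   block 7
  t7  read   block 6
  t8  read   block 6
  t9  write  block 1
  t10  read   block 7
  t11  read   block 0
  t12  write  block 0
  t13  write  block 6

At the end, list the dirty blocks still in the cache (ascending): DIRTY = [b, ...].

DIRTY = [5, 6]

0: W B2 -> L2 miss  d=D]
1: R B7 -> L1 miss  d=-]
2: W B5 -> L2 miss wb->B2  d=D]
3: R B6 -> L0 miss  d=-]
4: W B7 -> L1 hit  d=D]
5: W B7 -> L1 hit  d=D]
6: R B7 -> L1 hit  d=D]
7: R B6 -> L0 hit  d=-]
8: R B6 -> L0 hit  d=-]
9: W B1 -> L1 miss wb->B7  d=D]
10: R B7 -> L1 miss wb->B1  d=-]
11: R B0 -> L0 miss  d=-]
12: W B0 -> L0 hit  d=D]
13: W B6 -> L0 miss wb->B0  d=D]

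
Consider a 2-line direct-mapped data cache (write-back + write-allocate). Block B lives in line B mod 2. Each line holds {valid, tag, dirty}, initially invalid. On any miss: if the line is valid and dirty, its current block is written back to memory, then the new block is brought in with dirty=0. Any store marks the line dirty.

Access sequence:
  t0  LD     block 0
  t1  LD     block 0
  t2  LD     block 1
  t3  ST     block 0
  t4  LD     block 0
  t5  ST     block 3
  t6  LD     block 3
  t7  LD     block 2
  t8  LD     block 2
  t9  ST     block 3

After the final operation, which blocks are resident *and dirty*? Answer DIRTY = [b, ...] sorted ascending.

DIRTY = [3]

0: R B0 → L0 miss [-]
1: R B0 → L0 hit [-]
2: R B1 → L1 miss [-]
3: W B0 → L0 hit [D]
4: R B0 → L0 hit [D]
5: W B3 → L1 miss [D]
6: R B3 → L1 hit [D]
7: R B2 → L0 miss wb→B0 [-]
8: R B2 → L0 hit [-]
9: W B3 → L1 hit [D]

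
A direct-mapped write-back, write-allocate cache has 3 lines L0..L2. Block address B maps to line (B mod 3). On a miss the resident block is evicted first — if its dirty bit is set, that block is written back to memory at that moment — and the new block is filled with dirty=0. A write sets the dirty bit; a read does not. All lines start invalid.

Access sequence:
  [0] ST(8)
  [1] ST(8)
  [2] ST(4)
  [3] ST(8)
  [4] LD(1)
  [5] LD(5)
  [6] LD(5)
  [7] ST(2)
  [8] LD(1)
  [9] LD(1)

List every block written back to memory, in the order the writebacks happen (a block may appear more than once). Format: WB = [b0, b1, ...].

WB = [4, 8]

0: W B8 -> L2 miss  d=D]
1: W B8 -> L2 hit  d=D]
2: W B4 -> L1 miss  d=D]
3: W B8 -> L2 hit  d=D]
4: R B1 -> L1 miss wb->B4  d=-]
5: R B5 -> L2 miss wb->B8  d=-]
6: R B5 -> L2 hit  d=-]
7: W B2 -> L2 miss  d=D]
8: R B1 -> L1 hit  d=-]
9: R B1 -> L1 hit  d=-]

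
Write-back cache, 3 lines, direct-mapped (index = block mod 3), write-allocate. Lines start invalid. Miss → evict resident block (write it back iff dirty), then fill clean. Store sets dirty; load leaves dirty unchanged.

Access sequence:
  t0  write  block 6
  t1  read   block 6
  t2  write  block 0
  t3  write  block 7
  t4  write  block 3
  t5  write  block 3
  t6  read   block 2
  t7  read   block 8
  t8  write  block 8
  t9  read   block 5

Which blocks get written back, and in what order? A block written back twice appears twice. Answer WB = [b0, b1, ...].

0: W B6 -> L0 miss  d=D]
1: R B6 -> L0 hit  d=D]
2: W B0 -> L0 miss wb->B6  d=D]
3: W B7 -> L1 miss  d=D]
4: W B3 -> L0 miss wb->B0  d=D]
5: W B3 -> L0 hit  d=D]
6: R B2 -> L2 miss  d=-]
7: R B8 -> L2 miss  d=-]
8: W B8 -> L2 hit  d=D]
9: R B5 -> L2 miss wb->B8  d=-]

WB = [6, 0, 8]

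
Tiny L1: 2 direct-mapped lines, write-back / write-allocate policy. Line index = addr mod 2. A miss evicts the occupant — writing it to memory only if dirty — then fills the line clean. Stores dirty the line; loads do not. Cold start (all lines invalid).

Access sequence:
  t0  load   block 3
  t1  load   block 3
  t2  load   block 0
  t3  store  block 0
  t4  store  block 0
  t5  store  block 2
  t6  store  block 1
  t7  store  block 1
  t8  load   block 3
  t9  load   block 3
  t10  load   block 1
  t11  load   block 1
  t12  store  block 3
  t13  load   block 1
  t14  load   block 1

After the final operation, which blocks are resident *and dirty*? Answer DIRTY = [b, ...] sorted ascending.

DIRTY = [2]

  0 | R B3 → L1 miss [-]
  1 | R B3 → L1 hit [-]
  2 | R B0 → L0 miss [-]
  3 | W B0 → L0 hit [D]
  4 | W B0 → L0 hit [D]
  5 | W B2 → L0 miss wb→B0 [D]
  6 | W B1 → L1 miss [D]
  7 | W B1 → L1 hit [D]
  8 | R B3 → L1 miss wb→B1 [-]
  9 | R B3 → L1 hit [-]
  10 | R B1 → L1 miss [-]
  11 | R B1 → L1 hit [-]
  12 | W B3 → L1 miss [D]
  13 | R B1 → L1 miss wb→B3 [-]
  14 | R B1 → L1 hit [-]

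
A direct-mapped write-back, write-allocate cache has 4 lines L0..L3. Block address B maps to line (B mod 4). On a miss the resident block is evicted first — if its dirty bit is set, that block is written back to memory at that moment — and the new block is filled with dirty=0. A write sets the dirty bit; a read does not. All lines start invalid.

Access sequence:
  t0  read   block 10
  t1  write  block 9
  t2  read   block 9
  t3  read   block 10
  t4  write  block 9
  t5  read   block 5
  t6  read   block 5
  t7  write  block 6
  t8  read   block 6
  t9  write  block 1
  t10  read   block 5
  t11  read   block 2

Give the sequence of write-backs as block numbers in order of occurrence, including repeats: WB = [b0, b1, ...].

0: R B10 → L2 miss [-]
1: W B9 → L1 miss [D]
2: R B9 → L1 hit [D]
3: R B10 → L2 hit [-]
4: W B9 → L1 hit [D]
5: R B5 → L1 miss wb→B9 [-]
6: R B5 → L1 hit [-]
7: W B6 → L2 miss [D]
8: R B6 → L2 hit [D]
9: W B1 → L1 miss [D]
10: R B5 → L1 miss wb→B1 [-]
11: R B2 → L2 miss wb→B6 [-]

WB = [9, 1, 6]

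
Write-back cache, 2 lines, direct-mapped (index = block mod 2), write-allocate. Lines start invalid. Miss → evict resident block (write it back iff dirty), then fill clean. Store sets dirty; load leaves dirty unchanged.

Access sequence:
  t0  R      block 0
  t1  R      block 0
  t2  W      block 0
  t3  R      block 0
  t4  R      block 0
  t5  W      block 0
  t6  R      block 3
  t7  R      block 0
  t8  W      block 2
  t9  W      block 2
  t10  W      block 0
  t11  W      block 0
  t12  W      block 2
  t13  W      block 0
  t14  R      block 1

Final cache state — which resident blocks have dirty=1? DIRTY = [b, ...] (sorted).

DIRTY = [0]

0: R B0 -> L0 miss  d=-]
1: R B0 -> L0 hit  d=-]
2: W B0 -> L0 hit  d=D]
3: R B0 -> L0 hit  d=D]
4: R B0 -> L0 hit  d=D]
5: W B0 -> L0 hit  d=D]
6: R B3 -> L1 miss  d=-]
7: R B0 -> L0 hit  d=D]
8: W B2 -> L0 miss wb->B0  d=D]
9: W B2 -> L0 hit  d=D]
10: W B0 -> L0 miss wb->B2  d=D]
11: W B0 -> L0 hit  d=D]
12: W B2 -> L0 miss wb->B0  d=D]
13: W B0 -> L0 miss wb->B2  d=D]
14: R B1 -> L1 miss  d=-]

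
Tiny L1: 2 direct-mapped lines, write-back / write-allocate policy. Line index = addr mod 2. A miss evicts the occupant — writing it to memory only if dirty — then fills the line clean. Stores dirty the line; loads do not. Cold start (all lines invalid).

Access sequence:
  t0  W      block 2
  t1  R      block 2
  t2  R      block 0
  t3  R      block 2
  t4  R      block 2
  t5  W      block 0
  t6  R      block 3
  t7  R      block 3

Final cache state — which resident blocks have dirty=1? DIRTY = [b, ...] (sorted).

DIRTY = [0]

0: W B2 -> L0 miss  d=D]
1: R B2 -> L0 hit  d=D]
2: R B0 -> L0 miss wb->B2  d=-]
3: R B2 -> L0 miss  d=-]
4: R B2 -> L0 hit  d=-]
5: W B0 -> L0 miss  d=D]
6: R B3 -> L1 miss  d=-]
7: R B3 -> L1 hit  d=-]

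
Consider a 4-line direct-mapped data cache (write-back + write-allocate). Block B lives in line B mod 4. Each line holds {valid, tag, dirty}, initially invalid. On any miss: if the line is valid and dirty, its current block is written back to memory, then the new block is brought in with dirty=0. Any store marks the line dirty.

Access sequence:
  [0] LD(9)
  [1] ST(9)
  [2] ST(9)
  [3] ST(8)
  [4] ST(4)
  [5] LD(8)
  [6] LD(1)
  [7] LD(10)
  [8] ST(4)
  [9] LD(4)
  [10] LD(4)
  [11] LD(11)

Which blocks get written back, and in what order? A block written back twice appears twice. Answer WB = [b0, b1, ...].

0: R B9 -> L1 miss  d=-]
1: W B9 -> L1 hit  d=D]
2: W B9 -> L1 hit  d=D]
3: W B8 -> L0 miss  d=D]
4: W B4 -> L0 miss wb->B8  d=D]
5: R B8 -> L0 miss wb->B4  d=-]
6: R B1 -> L1 miss wb->B9  d=-]
7: R B10 -> L2 miss  d=-]
8: W B4 -> L0 miss  d=D]
9: R B4 -> L0 hit  d=D]
10: R B4 -> L0 hit  d=D]
11: R B11 -> L3 miss  d=-]

WB = [8, 4, 9]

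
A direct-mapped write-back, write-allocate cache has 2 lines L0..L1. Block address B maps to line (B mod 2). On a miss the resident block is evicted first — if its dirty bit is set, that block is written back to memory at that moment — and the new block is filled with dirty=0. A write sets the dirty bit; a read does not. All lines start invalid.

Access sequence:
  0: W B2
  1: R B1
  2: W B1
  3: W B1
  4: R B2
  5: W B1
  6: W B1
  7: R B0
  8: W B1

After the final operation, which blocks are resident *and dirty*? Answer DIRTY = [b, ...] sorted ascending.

0: W B2 -> L0 miss  d=D]
1: R B1 -> L1 miss  d=-]
2: W B1 -> L1 hit  d=D]
3: W B1 -> L1 hit  d=D]
4: R B2 -> L0 hit  d=D]
5: W B1 -> L1 hit  d=D]
6: W B1 -> L1 hit  d=D]
7: R B0 -> L0 miss wb->B2  d=-]
8: W B1 -> L1 hit  d=D]

DIRTY = [1]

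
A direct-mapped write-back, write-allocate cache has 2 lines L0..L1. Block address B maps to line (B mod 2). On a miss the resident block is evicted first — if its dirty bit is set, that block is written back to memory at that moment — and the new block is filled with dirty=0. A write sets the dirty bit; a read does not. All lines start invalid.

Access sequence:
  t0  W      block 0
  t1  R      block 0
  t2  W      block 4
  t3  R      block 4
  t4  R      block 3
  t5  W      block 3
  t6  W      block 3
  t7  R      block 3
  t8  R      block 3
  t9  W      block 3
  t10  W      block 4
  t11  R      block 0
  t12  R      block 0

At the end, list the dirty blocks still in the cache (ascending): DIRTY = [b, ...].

  0 | W B0 → L0 miss [D]
  1 | R B0 → L0 hit [D]
  2 | W B4 → L0 miss wb→B0 [D]
  3 | R B4 → L0 hit [D]
  4 | R B3 → L1 miss [-]
  5 | W B3 → L1 hit [D]
  6 | W B3 → L1 hit [D]
  7 | R B3 → L1 hit [D]
  8 | R B3 → L1 hit [D]
  9 | W B3 → L1 hit [D]
  10 | W B4 → L0 hit [D]
  11 | R B0 → L0 miss wb→B4 [-]
  12 | R B0 → L0 hit [-]

DIRTY = [3]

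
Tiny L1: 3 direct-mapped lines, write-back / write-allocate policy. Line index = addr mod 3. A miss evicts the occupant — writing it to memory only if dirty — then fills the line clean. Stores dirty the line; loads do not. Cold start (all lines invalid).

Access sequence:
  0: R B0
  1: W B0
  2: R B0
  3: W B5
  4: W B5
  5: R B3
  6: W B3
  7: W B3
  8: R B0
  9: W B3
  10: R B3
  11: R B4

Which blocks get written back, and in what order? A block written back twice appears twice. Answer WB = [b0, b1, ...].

0: R B0 → L0 miss [-]
1: W B0 → L0 hit [D]
2: R B0 → L0 hit [D]
3: W B5 → L2 miss [D]
4: W B5 → L2 hit [D]
5: R B3 → L0 miss wb→B0 [-]
6: W B3 → L0 hit [D]
7: W B3 → L0 hit [D]
8: R B0 → L0 miss wb→B3 [-]
9: W B3 → L0 miss [D]
10: R B3 → L0 hit [D]
11: R B4 → L1 miss [-]

WB = [0, 3]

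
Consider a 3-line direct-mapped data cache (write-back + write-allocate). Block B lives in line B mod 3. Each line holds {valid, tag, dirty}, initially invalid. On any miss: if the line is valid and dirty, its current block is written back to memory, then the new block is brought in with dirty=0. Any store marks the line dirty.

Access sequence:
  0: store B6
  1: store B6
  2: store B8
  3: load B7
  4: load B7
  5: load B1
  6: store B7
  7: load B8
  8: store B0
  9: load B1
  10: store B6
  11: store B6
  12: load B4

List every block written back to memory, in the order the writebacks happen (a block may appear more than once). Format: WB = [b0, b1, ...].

WB = [6, 7, 0]

  0 | W B6 → L0 miss [D]
  1 | W B6 → L0 hit [D]
  2 | W B8 → L2 miss [D]
  3 | R B7 → L1 miss [-]
  4 | R B7 → L1 hit [-]
  5 | R B1 → L1 miss [-]
  6 | W B7 → L1 miss [D]
  7 | R B8 → L2 hit [D]
  8 | W B0 → L0 miss wb→B6 [D]
  9 | R B1 → L1 miss wb→B7 [-]
  10 | W B6 → L0 miss wb→B0 [D]
  11 | W B6 → L0 hit [D]
  12 | R B4 → L1 miss [-]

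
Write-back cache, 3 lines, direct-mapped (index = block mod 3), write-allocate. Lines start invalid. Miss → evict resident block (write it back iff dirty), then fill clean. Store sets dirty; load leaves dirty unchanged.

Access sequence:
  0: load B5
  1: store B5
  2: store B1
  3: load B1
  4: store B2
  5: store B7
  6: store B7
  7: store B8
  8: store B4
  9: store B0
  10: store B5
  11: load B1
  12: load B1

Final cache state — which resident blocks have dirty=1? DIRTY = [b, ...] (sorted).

DIRTY = [0, 5]

  0 | R B5 → L2 miss [-]
  1 | W B5 → L2 hit [D]
  2 | W B1 → L1 miss [D]
  3 | R B1 → L1 hit [D]
  4 | W B2 → L2 miss wb→B5 [D]
  5 | W B7 → L1 miss wb→B1 [D]
  6 | W B7 → L1 hit [D]
  7 | W B8 → L2 miss wb→B2 [D]
  8 | W B4 → L1 miss wb→B7 [D]
  9 | W B0 → L0 miss [D]
  10 | W B5 → L2 miss wb→B8 [D]
  11 | R B1 → L1 miss wb→B4 [-]
  12 | R B1 → L1 hit [-]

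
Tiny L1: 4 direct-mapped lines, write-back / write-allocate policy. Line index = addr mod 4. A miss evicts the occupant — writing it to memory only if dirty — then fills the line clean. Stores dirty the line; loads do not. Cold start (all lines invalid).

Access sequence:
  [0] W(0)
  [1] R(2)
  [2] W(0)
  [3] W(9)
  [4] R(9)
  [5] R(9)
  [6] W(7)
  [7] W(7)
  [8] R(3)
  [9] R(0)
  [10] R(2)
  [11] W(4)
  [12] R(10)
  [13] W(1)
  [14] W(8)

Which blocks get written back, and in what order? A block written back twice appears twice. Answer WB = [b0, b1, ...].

0: W B0 -> L0 miss  d=D]
1: R B2 -> L2 miss  d=-]
2: W B0 -> L0 hit  d=D]
3: W B9 -> L1 miss  d=D]
4: R B9 -> L1 hit  d=D]
5: R B9 -> L1 hit  d=D]
6: W B7 -> L3 miss  d=D]
7: W B7 -> L3 hit  d=D]
8: R B3 -> L3 miss wb->B7  d=-]
9: R B0 -> L0 hit  d=D]
10: R B2 -> L2 hit  d=-]
11: W B4 -> L0 miss wb->B0  d=D]
12: R B10 -> L2 miss  d=-]
13: W B1 -> L1 miss wb->B9  d=D]
14: W B8 -> L0 miss wb->B4  d=D]

WB = [7, 0, 9, 4]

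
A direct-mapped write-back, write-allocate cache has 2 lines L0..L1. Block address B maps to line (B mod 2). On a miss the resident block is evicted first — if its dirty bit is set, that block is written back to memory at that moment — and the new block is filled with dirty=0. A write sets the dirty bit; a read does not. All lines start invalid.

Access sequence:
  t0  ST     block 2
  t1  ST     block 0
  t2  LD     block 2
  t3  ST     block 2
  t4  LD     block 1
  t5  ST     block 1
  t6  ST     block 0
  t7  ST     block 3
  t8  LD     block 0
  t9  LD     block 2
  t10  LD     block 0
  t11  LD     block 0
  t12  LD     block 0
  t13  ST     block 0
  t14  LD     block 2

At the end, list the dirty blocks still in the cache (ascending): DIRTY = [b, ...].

0: W B2 → L0 miss [D]
1: W B0 → L0 miss wb→B2 [D]
2: R B2 → L0 miss wb→B0 [-]
3: W B2 → L0 hit [D]
4: R B1 → L1 miss [-]
5: W B1 → L1 hit [D]
6: W B0 → L0 miss wb→B2 [D]
7: W B3 → L1 miss wb→B1 [D]
8: R B0 → L0 hit [D]
9: R B2 → L0 miss wb→B0 [-]
10: R B0 → L0 miss [-]
11: R B0 → L0 hit [-]
12: R B0 → L0 hit [-]
13: W B0 → L0 hit [D]
14: R B2 → L0 miss wb→B0 [-]

DIRTY = [3]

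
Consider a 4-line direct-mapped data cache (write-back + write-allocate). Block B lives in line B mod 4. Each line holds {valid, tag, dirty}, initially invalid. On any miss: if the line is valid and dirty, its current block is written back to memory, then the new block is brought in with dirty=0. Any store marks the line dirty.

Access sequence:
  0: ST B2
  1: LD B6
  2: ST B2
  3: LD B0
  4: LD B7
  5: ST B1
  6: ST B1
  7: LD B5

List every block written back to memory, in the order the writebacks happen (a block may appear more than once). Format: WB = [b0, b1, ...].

WB = [2, 1]

0: W B2 → L2 miss [D]
1: R B6 → L2 miss wb→B2 [-]
2: W B2 → L2 miss [D]
3: R B0 → L0 miss [-]
4: R B7 → L3 miss [-]
5: W B1 → L1 miss [D]
6: W B1 → L1 hit [D]
7: R B5 → L1 miss wb→B1 [-]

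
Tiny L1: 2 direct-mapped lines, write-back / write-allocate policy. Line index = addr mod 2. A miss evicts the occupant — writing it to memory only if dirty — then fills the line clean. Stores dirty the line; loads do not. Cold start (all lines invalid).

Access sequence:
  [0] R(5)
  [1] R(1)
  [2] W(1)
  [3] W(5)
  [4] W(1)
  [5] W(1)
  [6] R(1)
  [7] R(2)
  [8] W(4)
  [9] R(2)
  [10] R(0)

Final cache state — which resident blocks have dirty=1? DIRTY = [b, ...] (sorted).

DIRTY = [1]

  0 | R B5 → L1 miss [-]
  1 | R B1 → L1 miss [-]
  2 | W B1 → L1 hit [D]
  3 | W B5 → L1 miss wb→B1 [D]
  4 | W B1 → L1 miss wb→B5 [D]
  5 | W B1 → L1 hit [D]
  6 | R B1 → L1 hit [D]
  7 | R B2 → L0 miss [-]
  8 | W B4 → L0 miss [D]
  9 | R B2 → L0 miss wb→B4 [-]
  10 | R B0 → L0 miss [-]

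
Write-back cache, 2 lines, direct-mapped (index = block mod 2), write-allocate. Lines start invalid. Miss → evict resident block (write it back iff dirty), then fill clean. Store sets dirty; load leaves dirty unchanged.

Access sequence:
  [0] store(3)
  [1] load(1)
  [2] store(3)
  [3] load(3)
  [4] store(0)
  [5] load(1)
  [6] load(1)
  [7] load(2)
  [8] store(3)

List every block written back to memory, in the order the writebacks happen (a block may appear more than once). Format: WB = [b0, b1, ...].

WB = [3, 3, 0]

0: W B3 → L1 miss [D]
1: R B1 → L1 miss wb→B3 [-]
2: W B3 → L1 miss [D]
3: R B3 → L1 hit [D]
4: W B0 → L0 miss [D]
5: R B1 → L1 miss wb→B3 [-]
6: R B1 → L1 hit [-]
7: R B2 → L0 miss wb→B0 [-]
8: W B3 → L1 miss [D]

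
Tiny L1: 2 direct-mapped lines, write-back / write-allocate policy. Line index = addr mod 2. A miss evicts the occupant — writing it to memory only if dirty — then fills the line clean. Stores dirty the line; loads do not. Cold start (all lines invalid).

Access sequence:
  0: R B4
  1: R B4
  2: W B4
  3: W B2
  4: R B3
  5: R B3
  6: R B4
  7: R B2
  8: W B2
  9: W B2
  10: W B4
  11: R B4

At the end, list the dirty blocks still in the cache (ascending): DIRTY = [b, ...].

0: R B4 -> L0 miss  d=-]
1: R B4 -> L0 hit  d=-]
2: W B4 -> L0 hit  d=D]
3: W B2 -> L0 miss wb->B4  d=D]
4: R B3 -> L1 miss  d=-]
5: R B3 -> L1 hit  d=-]
6: R B4 -> L0 miss wb->B2  d=-]
7: R B2 -> L0 miss  d=-]
8: W B2 -> L0 hit  d=D]
9: W B2 -> L0 hit  d=D]
10: W B4 -> L0 miss wb->B2  d=D]
11: R B4 -> L0 hit  d=D]

DIRTY = [4]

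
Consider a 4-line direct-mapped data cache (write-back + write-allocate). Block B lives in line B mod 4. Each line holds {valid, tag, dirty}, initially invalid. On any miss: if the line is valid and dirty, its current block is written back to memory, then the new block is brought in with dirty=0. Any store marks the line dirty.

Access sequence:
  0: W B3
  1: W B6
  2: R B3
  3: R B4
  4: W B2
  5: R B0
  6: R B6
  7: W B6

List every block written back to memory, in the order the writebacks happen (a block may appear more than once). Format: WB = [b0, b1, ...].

WB = [6, 2]

0: W B3 → L3 miss [D]
1: W B6 → L2 miss [D]
2: R B3 → L3 hit [D]
3: R B4 → L0 miss [-]
4: W B2 → L2 miss wb→B6 [D]
5: R B0 → L0 miss [-]
6: R B6 → L2 miss wb→B2 [-]
7: W B6 → L2 hit [D]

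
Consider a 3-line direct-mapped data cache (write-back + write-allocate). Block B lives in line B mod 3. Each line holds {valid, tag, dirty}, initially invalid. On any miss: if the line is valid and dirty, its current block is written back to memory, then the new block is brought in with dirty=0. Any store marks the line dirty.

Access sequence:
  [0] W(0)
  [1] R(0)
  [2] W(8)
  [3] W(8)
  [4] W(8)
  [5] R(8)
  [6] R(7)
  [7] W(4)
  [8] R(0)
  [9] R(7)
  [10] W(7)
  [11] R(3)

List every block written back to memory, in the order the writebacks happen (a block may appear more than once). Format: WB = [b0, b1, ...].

WB = [4, 0]

  0 | W B0 → L0 miss [D]
  1 | R B0 → L0 hit [D]
  2 | W B8 → L2 miss [D]
  3 | W B8 → L2 hit [D]
  4 | W B8 → L2 hit [D]
  5 | R B8 → L2 hit [D]
  6 | R B7 → L1 miss [-]
  7 | W B4 → L1 miss [D]
  8 | R B0 → L0 hit [D]
  9 | R B7 → L1 miss wb→B4 [-]
  10 | W B7 → L1 hit [D]
  11 | R B3 → L0 miss wb→B0 [-]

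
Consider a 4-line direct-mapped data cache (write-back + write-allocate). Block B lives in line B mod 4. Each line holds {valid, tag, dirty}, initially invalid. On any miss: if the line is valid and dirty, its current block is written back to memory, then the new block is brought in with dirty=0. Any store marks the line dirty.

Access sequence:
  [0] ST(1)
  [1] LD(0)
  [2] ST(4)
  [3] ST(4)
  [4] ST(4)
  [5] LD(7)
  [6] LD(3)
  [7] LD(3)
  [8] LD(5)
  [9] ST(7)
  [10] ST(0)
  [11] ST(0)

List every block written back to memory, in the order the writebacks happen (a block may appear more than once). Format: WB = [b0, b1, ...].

  0 | W B1 → L1 miss [D]
  1 | R B0 → L0 miss [-]
  2 | W B4 → L0 miss [D]
  3 | W B4 → L0 hit [D]
  4 | W B4 → L0 hit [D]
  5 | R B7 → L3 miss [-]
  6 | R B3 → L3 miss [-]
  7 | R B3 → L3 hit [-]
  8 | R B5 → L1 miss wb→B1 [-]
  9 | W B7 → L3 miss [D]
  10 | W B0 → L0 miss wb→B4 [D]
  11 | W B0 → L0 hit [D]

WB = [1, 4]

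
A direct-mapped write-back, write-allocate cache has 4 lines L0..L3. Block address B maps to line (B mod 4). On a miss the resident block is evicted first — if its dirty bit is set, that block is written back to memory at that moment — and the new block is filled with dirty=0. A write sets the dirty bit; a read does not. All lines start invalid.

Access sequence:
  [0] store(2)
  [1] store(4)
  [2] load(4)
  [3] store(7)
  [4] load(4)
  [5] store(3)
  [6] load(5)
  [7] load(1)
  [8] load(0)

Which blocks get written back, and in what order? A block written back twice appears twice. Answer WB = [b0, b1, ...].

WB = [7, 4]

0: W B2 -> L2 miss  d=D]
1: W B4 -> L0 miss  d=D]
2: R B4 -> L0 hit  d=D]
3: W B7 -> L3 miss  d=D]
4: R B4 -> L0 hit  d=D]
5: W B3 -> L3 miss wb->B7  d=D]
6: R B5 -> L1 miss  d=-]
7: R B1 -> L1 miss  d=-]
8: R B0 -> L0 miss wb->B4  d=-]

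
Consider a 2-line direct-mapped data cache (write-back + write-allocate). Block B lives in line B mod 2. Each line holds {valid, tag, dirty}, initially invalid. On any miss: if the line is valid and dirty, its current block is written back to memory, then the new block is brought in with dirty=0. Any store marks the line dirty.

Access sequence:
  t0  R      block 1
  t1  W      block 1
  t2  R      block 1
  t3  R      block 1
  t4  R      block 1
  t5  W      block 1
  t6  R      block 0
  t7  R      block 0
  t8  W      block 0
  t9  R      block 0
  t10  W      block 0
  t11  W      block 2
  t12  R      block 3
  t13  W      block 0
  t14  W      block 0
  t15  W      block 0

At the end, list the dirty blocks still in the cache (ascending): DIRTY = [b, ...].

0: R B1 -> L1 miss  d=-]
1: W B1 -> L1 hit  d=D]
2: R B1 -> L1 hit  d=D]
3: R B1 -> L1 hit  d=D]
4: R B1 -> L1 hit  d=D]
5: W B1 -> L1 hit  d=D]
6: R B0 -> L0 miss  d=-]
7: R B0 -> L0 hit  d=-]
8: W B0 -> L0 hit  d=D]
9: R B0 -> L0 hit  d=D]
10: W B0 -> L0 hit  d=D]
11: W B2 -> L0 miss wb->B0  d=D]
12: R B3 -> L1 miss wb->B1  d=-]
13: W B0 -> L0 miss wb->B2  d=D]
14: W B0 -> L0 hit  d=D]
15: W B0 -> L0 hit  d=D]

DIRTY = [0]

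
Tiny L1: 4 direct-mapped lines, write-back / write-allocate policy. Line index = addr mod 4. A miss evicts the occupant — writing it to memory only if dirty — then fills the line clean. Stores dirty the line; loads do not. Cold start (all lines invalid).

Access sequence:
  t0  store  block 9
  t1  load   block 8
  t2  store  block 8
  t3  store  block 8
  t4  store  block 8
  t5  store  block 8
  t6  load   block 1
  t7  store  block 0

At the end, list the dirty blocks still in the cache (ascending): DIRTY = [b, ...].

  0 | W B9 → L1 miss [D]
  1 | R B8 → L0 miss [-]
  2 | W B8 → L0 hit [D]
  3 | W B8 → L0 hit [D]
  4 | W B8 → L0 hit [D]
  5 | W B8 → L0 hit [D]
  6 | R B1 → L1 miss wb→B9 [-]
  7 | W B0 → L0 miss wb→B8 [D]

DIRTY = [0]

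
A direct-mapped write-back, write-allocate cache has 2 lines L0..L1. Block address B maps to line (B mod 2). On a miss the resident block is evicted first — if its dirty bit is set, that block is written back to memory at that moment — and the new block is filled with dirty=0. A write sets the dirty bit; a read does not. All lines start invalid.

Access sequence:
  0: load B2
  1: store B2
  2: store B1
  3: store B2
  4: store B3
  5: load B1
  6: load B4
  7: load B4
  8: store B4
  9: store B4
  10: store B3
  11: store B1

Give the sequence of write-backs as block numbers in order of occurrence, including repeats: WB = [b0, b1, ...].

WB = [1, 3, 2, 3]

0: R B2 → L0 miss [-]
1: W B2 → L0 hit [D]
2: W B1 → L1 miss [D]
3: W B2 → L0 hit [D]
4: W B3 → L1 miss wb→B1 [D]
5: R B1 → L1 miss wb→B3 [-]
6: R B4 → L0 miss wb→B2 [-]
7: R B4 → L0 hit [-]
8: W B4 → L0 hit [D]
9: W B4 → L0 hit [D]
10: W B3 → L1 miss [D]
11: W B1 → L1 miss wb→B3 [D]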